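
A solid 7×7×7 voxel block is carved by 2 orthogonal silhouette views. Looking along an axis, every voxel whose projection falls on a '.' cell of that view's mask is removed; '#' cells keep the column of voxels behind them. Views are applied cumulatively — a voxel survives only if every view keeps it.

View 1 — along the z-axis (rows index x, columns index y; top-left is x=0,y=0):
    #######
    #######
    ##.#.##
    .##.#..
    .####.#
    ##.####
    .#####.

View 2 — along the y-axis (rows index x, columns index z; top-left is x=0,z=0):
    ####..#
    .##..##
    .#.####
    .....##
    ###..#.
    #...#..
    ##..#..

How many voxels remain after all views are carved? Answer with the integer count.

before carving: 343 voxels (7×7×7)
[1] z-view keeps 38 columns → grid now 266
[2] y-view keeps 25 columns → grid now 141

|visual hull| = 141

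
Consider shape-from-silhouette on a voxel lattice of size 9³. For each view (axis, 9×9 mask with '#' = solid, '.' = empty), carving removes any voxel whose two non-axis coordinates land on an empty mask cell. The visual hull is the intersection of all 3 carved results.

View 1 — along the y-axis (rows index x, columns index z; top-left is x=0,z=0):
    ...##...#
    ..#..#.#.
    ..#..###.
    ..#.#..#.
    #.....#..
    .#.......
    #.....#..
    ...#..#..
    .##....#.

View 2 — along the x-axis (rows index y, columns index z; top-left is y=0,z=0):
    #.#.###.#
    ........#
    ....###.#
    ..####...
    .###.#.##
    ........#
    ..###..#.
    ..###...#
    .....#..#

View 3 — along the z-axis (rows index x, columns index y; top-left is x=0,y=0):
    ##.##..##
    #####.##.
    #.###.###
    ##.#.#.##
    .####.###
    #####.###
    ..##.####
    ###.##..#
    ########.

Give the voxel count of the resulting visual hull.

full grid |V| = 729
step 1: project along y, AND mask (23/81) → |grid| = 207
step 2: project along x, AND mask (32/81) → |grid| = 75
step 3: project along z, AND mask (61/81) → |grid| = 56

|visual hull| = 56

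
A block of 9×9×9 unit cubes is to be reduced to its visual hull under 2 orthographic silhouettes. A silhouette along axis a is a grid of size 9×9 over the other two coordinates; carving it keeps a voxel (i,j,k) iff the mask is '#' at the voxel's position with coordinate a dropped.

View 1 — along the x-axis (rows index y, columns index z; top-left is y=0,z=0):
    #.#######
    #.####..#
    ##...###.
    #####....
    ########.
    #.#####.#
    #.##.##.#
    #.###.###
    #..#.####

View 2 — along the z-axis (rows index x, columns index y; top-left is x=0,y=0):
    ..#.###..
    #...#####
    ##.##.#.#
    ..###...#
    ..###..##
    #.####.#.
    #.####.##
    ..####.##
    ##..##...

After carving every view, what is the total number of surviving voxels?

initial block: 9^3 = 729
after view 1 [x-axis, 58 of 81 cells solid] → remaining = 522
after view 2 [z-axis, 48 of 81 cells solid] → remaining = 315

remaining voxels: 315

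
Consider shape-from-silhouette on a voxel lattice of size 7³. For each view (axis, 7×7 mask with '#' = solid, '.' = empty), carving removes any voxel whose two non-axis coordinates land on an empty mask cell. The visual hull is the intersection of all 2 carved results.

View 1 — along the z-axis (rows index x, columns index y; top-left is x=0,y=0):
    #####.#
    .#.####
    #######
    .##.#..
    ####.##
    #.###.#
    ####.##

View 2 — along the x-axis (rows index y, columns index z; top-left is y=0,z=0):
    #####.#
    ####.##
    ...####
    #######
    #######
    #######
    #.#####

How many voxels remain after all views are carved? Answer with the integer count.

voxel count = 231

start: 7×7×7 = 343 voxels
step 1: project along z, AND mask (38/49) → |grid| = 266
step 2: project along x, AND mask (43/49) → |grid| = 231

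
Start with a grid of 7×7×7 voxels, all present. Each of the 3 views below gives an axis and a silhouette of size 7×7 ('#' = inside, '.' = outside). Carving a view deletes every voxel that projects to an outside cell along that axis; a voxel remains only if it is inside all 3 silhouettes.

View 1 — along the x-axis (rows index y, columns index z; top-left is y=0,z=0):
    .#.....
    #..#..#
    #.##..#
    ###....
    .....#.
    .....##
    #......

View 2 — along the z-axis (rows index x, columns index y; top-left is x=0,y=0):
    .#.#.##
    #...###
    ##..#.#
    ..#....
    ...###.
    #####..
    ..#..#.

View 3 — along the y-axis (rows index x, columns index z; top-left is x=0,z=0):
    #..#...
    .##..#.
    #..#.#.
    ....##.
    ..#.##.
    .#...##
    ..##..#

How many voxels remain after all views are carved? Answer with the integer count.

full grid |V| = 343
V1 x: intersect with YZ mask (15 set) -- 105 left
V2 z: intersect with XY mask (23 set) -- 48 left
V3 y: intersect with XZ mask (19 set) -- 23 left

remaining voxels: 23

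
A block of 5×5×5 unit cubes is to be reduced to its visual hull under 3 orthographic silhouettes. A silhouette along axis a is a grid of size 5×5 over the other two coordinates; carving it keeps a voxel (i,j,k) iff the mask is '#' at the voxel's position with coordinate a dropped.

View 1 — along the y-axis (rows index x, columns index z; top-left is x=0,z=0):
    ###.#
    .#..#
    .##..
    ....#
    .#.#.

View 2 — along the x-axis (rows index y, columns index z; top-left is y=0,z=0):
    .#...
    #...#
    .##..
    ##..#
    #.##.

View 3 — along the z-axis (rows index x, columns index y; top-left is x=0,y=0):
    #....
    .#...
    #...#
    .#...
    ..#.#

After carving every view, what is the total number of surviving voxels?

before carving: 125 voxels (5×5×5)
[1] y-view keeps 11 columns → grid now 55
[2] x-view keeps 11 columns → grid now 26
[3] z-view keeps 7 columns → grid now 7

voxel count = 7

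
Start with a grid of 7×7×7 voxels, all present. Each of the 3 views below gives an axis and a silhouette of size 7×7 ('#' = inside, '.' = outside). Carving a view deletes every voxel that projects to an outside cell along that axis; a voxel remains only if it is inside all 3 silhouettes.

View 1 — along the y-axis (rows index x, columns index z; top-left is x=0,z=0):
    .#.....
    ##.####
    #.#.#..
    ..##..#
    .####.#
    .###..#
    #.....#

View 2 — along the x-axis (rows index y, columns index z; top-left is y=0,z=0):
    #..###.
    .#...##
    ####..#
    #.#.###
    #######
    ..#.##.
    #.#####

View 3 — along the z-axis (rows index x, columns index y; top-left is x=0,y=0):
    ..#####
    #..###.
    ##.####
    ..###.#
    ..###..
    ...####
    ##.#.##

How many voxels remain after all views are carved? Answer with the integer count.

|visual hull| = 70

initial block: 7^3 = 343
after view 1 [y-axis, 24 of 49 cells solid] → remaining = 168
after view 2 [x-axis, 33 of 49 cells solid] → remaining = 109
after view 3 [z-axis, 31 of 49 cells solid] → remaining = 70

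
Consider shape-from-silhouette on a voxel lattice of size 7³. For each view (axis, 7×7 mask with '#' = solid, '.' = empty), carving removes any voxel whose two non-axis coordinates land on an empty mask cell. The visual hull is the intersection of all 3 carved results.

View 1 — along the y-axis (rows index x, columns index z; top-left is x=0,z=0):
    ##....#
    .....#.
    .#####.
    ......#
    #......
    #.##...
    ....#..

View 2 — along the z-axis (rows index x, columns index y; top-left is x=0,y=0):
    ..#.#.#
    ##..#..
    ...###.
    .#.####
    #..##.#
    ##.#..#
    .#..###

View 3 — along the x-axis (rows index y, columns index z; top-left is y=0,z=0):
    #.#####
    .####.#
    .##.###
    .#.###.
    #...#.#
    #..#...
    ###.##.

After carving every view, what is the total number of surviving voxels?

full grid |V| = 343
carve view 1 (along y, XZ-mask fill 15/49): 105 voxels remain
carve view 2 (along z, XY-mask fill 26/49): 52 voxels remain
carve view 3 (along x, YZ-mask fill 30/49): 29 voxels remain

remaining voxels: 29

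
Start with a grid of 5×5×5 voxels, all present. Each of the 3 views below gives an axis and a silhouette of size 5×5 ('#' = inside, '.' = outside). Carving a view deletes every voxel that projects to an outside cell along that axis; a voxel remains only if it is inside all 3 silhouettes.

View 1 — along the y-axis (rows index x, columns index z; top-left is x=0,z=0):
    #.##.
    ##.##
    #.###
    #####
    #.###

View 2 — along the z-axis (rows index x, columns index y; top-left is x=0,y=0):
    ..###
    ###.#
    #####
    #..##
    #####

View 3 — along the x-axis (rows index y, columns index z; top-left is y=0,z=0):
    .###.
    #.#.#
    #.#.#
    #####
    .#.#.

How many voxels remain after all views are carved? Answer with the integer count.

start: 5×5×5 = 125 voxels
[1] y-view keeps 20 columns → grid now 100
[2] z-view keeps 20 columns → grid now 80
[3] x-view keeps 16 columns → grid now 50

voxel count = 50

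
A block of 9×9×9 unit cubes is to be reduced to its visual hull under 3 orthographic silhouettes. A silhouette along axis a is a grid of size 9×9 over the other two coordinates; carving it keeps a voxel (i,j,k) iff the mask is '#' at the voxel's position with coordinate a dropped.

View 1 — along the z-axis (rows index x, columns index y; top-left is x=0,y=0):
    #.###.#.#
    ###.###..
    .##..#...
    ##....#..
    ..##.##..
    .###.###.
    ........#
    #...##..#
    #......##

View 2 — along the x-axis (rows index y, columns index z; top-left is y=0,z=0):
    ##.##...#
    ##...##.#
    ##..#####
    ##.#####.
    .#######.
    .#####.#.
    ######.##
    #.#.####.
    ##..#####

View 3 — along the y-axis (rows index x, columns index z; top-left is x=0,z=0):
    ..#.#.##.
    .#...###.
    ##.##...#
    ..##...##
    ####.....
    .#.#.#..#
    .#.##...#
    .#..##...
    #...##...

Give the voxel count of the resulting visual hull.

103 voxels

initial block: 9^3 = 729
[1] z-view keeps 36 columns → grid now 324
[2] x-view keeps 58 columns → grid now 232
[3] y-view keeps 35 columns → grid now 103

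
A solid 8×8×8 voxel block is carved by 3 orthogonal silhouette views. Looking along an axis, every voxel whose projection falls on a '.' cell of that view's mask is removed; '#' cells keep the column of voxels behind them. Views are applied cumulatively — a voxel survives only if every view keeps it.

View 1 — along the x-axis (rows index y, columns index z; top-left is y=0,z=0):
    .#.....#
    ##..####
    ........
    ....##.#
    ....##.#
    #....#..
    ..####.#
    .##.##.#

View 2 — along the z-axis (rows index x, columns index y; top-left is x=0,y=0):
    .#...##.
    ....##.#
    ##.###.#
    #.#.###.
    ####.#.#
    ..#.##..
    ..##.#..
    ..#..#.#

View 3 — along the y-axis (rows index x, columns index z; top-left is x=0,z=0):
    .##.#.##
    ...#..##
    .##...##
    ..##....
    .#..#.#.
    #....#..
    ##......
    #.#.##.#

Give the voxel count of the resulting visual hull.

initial block: 8^3 = 512
step 1: project along x, AND mask (26/64) → |grid| = 208
step 2: project along z, AND mask (32/64) → |grid| = 91
step 3: project along y, AND mask (26/64) → |grid| = 38

remaining voxels: 38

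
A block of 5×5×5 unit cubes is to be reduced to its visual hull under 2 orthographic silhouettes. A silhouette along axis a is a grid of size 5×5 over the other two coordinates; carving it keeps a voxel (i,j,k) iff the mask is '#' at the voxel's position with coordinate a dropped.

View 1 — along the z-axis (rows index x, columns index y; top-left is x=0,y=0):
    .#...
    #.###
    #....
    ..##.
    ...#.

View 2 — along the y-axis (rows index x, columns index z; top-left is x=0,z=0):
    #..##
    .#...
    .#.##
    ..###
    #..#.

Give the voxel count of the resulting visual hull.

|visual hull| = 18

start: 5×5×5 = 125 voxels
  1. axis=2 (XY plane), |mask|=9  ⇒  voxels=45
  2. axis=1 (XZ plane), |mask|=12  ⇒  voxels=18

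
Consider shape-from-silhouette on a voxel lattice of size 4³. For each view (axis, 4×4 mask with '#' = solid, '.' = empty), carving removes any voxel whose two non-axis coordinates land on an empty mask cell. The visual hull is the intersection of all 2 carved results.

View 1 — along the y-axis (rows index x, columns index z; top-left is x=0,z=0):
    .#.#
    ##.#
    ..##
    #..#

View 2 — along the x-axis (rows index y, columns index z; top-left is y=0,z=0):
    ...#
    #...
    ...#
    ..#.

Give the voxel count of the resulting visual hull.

11 voxels

start: 4×4×4 = 64 voxels
  1. axis=1 (XZ plane), |mask|=9  ⇒  voxels=36
  2. axis=0 (YZ plane), |mask|=4  ⇒  voxels=11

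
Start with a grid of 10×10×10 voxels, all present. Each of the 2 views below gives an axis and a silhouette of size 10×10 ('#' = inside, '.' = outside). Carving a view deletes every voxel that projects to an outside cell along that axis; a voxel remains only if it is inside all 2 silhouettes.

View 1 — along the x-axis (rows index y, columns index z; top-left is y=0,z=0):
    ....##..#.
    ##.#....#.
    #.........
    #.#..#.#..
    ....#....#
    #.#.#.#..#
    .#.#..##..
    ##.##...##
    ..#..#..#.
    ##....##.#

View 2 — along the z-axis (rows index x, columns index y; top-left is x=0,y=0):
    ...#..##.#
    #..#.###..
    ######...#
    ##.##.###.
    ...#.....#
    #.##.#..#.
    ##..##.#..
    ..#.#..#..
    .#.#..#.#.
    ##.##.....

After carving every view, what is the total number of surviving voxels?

remaining voxels: 173

initial block: 10^3 = 1000
carve view 1 (along x, YZ-mask fill 37/100): 370 voxels remain
carve view 2 (along z, XY-mask fill 46/100): 173 voxels remain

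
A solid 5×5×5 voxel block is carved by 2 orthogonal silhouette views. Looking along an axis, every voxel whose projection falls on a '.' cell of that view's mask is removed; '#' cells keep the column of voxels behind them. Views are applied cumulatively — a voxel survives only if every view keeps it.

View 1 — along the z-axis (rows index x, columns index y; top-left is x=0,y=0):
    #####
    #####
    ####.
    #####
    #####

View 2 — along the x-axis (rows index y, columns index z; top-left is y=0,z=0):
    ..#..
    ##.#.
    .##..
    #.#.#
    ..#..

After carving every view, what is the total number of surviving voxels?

|visual hull| = 49

full grid |V| = 125
[1] z-view keeps 24 columns → grid now 120
[2] x-view keeps 10 columns → grid now 49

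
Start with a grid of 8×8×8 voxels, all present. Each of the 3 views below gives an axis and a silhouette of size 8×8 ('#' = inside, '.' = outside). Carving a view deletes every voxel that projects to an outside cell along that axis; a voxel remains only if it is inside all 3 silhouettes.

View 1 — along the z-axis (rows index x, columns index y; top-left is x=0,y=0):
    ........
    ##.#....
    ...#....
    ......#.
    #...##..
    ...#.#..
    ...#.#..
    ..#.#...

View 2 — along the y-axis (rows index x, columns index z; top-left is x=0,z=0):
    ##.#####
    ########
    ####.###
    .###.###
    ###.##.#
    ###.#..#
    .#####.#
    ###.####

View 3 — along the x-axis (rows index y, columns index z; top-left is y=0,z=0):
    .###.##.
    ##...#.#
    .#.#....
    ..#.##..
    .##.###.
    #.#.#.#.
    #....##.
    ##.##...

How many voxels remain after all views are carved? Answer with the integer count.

initial block: 8^3 = 512
carve view 1 (along z, XY-mask fill 14/64): 112 voxels remain
carve view 2 (along y, XZ-mask fill 52/64): 91 voxels remain
carve view 3 (along x, YZ-mask fill 30/64): 42 voxels remain

remaining voxels: 42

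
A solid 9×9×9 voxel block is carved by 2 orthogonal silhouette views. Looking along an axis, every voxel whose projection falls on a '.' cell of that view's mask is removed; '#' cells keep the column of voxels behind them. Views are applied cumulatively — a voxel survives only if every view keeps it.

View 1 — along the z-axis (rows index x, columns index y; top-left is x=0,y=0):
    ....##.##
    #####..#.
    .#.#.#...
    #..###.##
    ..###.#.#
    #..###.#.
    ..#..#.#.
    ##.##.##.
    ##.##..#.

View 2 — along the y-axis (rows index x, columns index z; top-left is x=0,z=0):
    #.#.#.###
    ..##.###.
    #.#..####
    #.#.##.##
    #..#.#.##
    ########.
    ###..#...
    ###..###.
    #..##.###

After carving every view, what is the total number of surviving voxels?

initial block: 9^3 = 729
step 1: project along z, AND mask (43/81) → |grid| = 387
step 2: project along y, AND mask (52/81) → |grid| = 251

remaining voxels: 251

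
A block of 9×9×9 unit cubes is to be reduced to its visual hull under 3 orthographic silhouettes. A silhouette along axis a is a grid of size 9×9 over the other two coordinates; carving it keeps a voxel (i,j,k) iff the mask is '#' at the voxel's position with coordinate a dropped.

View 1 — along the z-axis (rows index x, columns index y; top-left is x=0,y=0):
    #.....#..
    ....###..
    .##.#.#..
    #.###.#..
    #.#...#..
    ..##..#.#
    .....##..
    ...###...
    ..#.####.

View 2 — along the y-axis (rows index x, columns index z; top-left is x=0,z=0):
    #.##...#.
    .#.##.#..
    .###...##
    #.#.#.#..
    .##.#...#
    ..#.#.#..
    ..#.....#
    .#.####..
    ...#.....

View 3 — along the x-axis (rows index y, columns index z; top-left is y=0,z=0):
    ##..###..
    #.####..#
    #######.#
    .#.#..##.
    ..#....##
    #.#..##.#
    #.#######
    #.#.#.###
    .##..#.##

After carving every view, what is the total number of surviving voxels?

remaining voxels: 64

initial block: 9^3 = 729
V1 z: intersect with XY mask (31 set) -- 279 left
V2 y: intersect with XZ mask (32 set) -- 108 left
V3 x: intersect with YZ mask (50 set) -- 64 left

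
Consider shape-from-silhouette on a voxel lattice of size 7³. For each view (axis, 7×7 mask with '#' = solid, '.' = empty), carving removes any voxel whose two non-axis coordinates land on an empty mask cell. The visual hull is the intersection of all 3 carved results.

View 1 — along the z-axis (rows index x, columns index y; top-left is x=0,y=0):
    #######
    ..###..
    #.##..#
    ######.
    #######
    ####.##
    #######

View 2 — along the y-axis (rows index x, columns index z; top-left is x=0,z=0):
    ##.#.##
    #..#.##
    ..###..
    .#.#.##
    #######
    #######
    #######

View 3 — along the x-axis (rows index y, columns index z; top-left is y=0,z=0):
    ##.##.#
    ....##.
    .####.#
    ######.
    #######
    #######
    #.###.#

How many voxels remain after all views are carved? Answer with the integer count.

167 voxels

before carving: 343 voxels (7×7×7)
carve view 1 (along z, XY-mask fill 40/49): 280 voxels remain
carve view 2 (along y, XZ-mask fill 37/49): 223 voxels remain
carve view 3 (along x, YZ-mask fill 37/49): 167 voxels remain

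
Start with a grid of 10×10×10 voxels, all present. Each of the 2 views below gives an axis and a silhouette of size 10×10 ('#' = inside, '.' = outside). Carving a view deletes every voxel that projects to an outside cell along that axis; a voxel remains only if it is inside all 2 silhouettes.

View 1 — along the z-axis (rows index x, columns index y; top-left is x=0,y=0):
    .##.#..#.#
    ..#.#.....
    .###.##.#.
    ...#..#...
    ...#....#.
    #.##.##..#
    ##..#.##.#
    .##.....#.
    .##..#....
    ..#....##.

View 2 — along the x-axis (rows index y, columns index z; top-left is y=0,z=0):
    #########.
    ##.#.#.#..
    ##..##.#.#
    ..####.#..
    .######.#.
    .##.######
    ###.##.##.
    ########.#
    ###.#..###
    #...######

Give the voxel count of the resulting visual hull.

voxel count = 254

start: 10×10×10 = 1000 voxels
after view 1 [z-axis, 38 of 100 cells solid] → remaining = 380
after view 2 [x-axis, 70 of 100 cells solid] → remaining = 254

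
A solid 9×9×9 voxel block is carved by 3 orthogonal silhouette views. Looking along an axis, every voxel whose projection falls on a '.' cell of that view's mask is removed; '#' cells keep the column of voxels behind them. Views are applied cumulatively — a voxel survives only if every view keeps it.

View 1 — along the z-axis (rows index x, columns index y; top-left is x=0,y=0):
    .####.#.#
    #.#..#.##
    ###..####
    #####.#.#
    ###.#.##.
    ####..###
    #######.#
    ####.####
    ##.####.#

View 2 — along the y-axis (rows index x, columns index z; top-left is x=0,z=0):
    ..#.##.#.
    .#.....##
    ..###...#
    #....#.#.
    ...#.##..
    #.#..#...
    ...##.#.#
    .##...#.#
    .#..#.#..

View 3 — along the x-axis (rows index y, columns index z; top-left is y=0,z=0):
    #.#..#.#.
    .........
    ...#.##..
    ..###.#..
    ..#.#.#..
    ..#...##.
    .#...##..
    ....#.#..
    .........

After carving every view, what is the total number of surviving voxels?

|visual hull| = 56

full grid |V| = 729
[1] z-view keeps 61 columns → grid now 549
[2] y-view keeps 31 columns → grid now 212
[3] x-view keeps 22 columns → grid now 56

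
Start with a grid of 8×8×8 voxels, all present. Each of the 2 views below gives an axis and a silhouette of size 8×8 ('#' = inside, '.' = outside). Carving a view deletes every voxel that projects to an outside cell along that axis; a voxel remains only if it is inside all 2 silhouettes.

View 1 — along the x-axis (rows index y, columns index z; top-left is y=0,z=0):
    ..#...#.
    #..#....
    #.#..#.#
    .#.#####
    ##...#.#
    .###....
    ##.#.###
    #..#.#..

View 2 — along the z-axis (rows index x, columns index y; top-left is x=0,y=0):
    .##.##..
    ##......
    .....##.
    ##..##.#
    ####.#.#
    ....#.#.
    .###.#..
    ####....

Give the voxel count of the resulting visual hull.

|visual hull| = 99

start: 8×8×8 = 512 voxels
  1. axis=0 (YZ plane), |mask|=30  ⇒  voxels=240
  2. axis=2 (XY plane), |mask|=29  ⇒  voxels=99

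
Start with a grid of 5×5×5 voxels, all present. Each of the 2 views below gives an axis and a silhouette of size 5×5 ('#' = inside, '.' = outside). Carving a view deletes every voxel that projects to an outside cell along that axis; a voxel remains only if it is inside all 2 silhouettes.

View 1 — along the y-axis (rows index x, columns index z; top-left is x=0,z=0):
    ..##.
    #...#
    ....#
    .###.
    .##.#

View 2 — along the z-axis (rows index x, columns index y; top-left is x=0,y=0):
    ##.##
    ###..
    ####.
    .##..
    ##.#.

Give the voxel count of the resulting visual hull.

remaining voxels: 33

full grid |V| = 125
  1. axis=1 (XZ plane), |mask|=11  ⇒  voxels=55
  2. axis=2 (XY plane), |mask|=16  ⇒  voxels=33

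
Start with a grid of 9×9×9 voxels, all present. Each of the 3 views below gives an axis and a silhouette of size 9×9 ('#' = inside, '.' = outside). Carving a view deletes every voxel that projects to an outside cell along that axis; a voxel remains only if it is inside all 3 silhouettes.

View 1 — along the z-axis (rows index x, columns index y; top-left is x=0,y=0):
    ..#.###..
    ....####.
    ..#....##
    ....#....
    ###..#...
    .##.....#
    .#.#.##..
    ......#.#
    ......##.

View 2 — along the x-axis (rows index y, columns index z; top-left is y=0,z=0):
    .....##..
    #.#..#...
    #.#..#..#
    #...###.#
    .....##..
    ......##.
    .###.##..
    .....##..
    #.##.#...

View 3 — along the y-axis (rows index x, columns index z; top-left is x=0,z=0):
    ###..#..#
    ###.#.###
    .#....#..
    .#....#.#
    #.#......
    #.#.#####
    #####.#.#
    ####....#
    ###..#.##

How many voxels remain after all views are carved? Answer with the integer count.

start: 9×9×9 = 729 voxels
carve view 1 (along z, XY-mask fill 27/81): 243 voxels remain
carve view 2 (along x, YZ-mask fill 29/81): 89 voxels remain
carve view 3 (along y, XZ-mask fill 44/81): 52 voxels remain

voxel count = 52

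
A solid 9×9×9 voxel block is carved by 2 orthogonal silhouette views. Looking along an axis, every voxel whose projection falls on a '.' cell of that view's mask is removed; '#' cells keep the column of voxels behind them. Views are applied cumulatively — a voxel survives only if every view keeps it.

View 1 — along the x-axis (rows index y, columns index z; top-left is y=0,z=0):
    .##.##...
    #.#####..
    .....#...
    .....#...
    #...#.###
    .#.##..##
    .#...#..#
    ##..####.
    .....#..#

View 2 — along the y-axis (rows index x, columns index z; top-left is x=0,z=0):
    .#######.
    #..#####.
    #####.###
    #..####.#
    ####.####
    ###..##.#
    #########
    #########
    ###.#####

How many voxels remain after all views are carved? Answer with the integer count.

before carving: 729 voxels (9×9×9)
step 1: project along x, AND mask (33/81) → |grid| = 297
step 2: project along y, AND mask (67/81) → |grid| = 247

247 voxels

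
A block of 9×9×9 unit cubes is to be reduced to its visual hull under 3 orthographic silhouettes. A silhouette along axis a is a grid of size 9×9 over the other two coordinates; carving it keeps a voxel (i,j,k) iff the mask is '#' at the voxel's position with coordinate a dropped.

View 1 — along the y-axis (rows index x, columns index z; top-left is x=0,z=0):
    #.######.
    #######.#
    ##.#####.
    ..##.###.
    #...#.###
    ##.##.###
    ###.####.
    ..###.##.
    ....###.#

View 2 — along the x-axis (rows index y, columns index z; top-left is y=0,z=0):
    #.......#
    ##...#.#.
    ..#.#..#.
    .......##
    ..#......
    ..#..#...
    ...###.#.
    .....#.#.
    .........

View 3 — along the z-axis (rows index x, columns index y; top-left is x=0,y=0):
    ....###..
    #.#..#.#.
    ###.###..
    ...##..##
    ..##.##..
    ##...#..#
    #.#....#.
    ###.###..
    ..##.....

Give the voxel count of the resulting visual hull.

|visual hull| = 58

initial block: 9^3 = 729
carve view 1 (along y, XZ-mask fill 55/81): 495 voxels remain
carve view 2 (along x, YZ-mask fill 20/81): 120 voxels remain
carve view 3 (along z, XY-mask fill 36/81): 58 voxels remain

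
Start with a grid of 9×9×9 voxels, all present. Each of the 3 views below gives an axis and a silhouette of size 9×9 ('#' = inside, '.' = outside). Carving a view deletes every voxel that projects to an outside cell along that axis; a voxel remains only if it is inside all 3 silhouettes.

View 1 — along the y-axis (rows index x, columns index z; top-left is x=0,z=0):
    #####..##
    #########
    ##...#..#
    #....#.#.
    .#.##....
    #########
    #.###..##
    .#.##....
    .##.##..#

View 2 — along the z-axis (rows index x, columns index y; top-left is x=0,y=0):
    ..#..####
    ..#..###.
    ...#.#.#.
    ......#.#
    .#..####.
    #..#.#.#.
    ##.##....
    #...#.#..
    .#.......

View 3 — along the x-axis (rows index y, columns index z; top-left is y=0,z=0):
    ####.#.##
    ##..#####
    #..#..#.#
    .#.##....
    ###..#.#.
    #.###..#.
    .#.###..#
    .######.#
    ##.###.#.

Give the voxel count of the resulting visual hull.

109 voxels

initial block: 9^3 = 729
[1] y-view keeps 49 columns → grid now 441
[2] z-view keeps 31 columns → grid now 178
[3] x-view keeps 49 columns → grid now 109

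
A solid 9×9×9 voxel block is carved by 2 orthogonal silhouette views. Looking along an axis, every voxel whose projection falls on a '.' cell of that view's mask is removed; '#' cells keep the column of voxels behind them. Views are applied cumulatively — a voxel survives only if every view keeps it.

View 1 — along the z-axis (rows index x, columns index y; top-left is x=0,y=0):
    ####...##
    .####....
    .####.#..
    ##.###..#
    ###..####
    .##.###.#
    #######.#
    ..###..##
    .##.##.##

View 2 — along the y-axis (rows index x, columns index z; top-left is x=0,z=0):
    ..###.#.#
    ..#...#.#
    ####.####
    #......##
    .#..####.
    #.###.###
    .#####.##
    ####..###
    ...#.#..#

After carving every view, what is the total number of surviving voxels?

start: 9×9×9 = 729 voxels
[1] z-view keeps 53 columns → grid now 477
[2] y-view keeps 48 columns → grid now 286

voxel count = 286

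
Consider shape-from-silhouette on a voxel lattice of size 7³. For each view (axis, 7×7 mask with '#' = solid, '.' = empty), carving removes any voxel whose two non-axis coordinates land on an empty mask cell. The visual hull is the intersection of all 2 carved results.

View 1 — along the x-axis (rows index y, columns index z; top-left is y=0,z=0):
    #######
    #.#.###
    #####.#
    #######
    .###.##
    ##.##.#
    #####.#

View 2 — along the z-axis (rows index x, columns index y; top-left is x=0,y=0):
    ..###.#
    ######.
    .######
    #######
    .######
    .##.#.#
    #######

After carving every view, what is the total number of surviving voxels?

231 voxels

start: 7×7×7 = 343 voxels
after view 1 [x-axis, 41 of 49 cells solid] → remaining = 287
after view 2 [z-axis, 40 of 49 cells solid] → remaining = 231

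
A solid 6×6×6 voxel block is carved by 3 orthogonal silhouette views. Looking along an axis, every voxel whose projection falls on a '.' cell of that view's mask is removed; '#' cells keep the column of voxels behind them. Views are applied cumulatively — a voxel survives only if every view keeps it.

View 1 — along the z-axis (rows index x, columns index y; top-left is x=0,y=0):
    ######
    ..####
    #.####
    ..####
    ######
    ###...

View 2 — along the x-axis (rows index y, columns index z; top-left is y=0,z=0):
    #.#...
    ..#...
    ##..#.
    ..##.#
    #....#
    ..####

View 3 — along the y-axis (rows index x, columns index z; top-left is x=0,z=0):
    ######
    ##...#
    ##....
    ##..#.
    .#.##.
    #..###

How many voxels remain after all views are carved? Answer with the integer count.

initial block: 6^3 = 216
[1] z-view keeps 28 columns → grid now 168
[2] x-view keeps 15 columns → grid now 74
[3] y-view keeps 21 columns → grid now 38

remaining voxels: 38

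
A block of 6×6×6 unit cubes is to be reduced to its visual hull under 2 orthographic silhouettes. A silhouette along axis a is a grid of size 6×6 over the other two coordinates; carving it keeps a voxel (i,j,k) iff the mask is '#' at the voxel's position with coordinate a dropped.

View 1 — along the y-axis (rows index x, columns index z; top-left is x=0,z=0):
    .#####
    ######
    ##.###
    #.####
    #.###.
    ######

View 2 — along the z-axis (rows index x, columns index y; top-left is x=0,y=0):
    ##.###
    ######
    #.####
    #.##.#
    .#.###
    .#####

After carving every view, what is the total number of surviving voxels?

initial block: 6^3 = 216
V1 y: intersect with XZ mask (31 set) -- 186 left
V2 z: intersect with XY mask (29 set) -- 152 left

|visual hull| = 152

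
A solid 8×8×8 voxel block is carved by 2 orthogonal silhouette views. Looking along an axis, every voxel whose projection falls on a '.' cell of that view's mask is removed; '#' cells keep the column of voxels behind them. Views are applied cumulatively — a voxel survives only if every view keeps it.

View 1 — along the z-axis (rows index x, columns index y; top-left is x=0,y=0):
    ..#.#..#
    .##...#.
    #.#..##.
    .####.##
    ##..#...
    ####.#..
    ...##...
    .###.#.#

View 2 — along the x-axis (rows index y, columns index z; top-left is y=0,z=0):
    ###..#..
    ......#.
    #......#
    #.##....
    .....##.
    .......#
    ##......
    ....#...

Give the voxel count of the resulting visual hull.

remaining voxels: 61

start: 8×8×8 = 512 voxels
  1. axis=2 (XY plane), |mask|=31  ⇒  voxels=248
  2. axis=0 (YZ plane), |mask|=16  ⇒  voxels=61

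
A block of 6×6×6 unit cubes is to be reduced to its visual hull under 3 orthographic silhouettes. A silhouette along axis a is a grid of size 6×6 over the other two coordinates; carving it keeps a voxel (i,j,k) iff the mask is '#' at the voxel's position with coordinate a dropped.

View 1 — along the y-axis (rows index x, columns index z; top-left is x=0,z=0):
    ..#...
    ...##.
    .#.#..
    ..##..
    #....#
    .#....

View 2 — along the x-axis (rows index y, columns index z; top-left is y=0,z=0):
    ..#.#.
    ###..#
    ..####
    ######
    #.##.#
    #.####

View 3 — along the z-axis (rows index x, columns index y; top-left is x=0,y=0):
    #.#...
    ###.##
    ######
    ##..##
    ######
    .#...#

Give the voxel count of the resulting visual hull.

before carving: 216 voxels (6×6×6)
step 1: project along y, AND mask (10/36) → |grid| = 60
step 2: project along x, AND mask (25/36) → |grid| = 41
step 3: project along z, AND mask (25/36) → |grid| = 30

30 voxels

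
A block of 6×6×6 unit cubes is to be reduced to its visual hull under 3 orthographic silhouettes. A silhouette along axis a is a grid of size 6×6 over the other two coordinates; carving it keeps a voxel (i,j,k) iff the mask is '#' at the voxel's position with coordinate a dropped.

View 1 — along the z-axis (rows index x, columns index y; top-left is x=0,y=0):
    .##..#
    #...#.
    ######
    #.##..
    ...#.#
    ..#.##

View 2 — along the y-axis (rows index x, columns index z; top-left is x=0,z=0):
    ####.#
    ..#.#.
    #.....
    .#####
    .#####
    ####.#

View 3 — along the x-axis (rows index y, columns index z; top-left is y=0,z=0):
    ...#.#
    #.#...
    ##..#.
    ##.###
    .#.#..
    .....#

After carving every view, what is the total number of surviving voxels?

26 voxels

full grid |V| = 216
V1 z: intersect with XY mask (19 set) -- 114 left
V2 y: intersect with XZ mask (23 set) -- 65 left
V3 x: intersect with YZ mask (15 set) -- 26 left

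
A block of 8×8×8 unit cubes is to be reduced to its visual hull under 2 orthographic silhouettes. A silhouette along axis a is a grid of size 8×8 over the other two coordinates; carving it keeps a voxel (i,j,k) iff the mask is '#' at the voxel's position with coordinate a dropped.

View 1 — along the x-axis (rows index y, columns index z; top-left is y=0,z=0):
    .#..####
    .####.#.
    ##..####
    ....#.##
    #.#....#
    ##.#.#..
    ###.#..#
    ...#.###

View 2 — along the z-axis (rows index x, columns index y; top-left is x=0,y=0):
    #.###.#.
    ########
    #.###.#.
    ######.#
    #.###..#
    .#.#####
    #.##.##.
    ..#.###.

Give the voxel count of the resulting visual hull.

195 voxels

start: 8×8×8 = 512 voxels
carve view 1 (along x, YZ-mask fill 35/64): 280 voxels remain
carve view 2 (along z, XY-mask fill 45/64): 195 voxels remain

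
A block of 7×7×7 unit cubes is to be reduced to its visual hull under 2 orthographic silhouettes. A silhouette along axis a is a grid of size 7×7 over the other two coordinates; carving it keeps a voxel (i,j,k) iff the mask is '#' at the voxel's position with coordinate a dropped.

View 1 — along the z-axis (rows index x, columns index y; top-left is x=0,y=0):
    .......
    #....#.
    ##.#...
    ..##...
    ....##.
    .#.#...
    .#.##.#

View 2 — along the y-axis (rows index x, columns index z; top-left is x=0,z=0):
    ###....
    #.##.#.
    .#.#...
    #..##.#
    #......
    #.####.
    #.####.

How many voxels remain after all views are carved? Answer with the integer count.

voxel count = 54

before carving: 343 voxels (7×7×7)
after view 1 [z-axis, 15 of 49 cells solid] → remaining = 105
after view 2 [y-axis, 24 of 49 cells solid] → remaining = 54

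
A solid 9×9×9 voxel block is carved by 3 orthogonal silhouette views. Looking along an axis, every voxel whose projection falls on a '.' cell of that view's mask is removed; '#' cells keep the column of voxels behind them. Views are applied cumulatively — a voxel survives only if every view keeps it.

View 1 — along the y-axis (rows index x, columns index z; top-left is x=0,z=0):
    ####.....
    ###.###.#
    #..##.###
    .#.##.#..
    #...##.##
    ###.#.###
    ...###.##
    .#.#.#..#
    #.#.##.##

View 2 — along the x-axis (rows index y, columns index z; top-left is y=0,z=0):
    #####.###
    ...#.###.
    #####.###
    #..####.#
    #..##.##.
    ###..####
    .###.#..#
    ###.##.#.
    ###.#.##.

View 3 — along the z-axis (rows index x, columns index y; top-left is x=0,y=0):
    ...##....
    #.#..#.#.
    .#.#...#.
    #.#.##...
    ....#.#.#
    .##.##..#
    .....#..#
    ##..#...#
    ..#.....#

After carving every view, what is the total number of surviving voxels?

remaining voxels: 105

start: 9×9×9 = 729 voxels
V1 y: intersect with XZ mask (48 set) -- 432 left
V2 x: intersect with YZ mask (55 set) -- 291 left
V3 z: intersect with XY mask (29 set) -- 105 left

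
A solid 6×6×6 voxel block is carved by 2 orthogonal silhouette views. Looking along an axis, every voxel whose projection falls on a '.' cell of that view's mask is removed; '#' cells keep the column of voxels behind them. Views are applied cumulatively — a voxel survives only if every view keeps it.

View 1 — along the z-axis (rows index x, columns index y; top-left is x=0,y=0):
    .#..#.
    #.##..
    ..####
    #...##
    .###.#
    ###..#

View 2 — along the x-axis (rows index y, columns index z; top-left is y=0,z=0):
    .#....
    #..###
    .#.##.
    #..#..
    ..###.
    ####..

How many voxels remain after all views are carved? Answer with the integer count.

58 voxels

before carving: 216 voxels (6×6×6)
after view 1 [z-axis, 20 of 36 cells solid] → remaining = 120
after view 2 [x-axis, 17 of 36 cells solid] → remaining = 58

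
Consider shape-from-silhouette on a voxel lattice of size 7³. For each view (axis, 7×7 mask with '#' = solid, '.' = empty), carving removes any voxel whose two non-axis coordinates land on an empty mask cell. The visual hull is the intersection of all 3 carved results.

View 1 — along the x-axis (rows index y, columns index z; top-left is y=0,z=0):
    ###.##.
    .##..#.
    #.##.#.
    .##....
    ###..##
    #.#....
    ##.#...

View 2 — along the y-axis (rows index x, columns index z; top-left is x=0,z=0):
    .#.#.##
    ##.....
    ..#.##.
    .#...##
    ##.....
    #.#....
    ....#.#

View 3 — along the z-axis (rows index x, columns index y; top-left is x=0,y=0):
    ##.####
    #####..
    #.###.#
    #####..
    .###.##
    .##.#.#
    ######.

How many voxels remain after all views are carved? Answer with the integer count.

remaining voxels: 48

start: 7×7×7 = 343 voxels
[1] x-view keeps 24 columns → grid now 168
[2] y-view keeps 18 columns → grid now 66
[3] z-view keeps 36 columns → grid now 48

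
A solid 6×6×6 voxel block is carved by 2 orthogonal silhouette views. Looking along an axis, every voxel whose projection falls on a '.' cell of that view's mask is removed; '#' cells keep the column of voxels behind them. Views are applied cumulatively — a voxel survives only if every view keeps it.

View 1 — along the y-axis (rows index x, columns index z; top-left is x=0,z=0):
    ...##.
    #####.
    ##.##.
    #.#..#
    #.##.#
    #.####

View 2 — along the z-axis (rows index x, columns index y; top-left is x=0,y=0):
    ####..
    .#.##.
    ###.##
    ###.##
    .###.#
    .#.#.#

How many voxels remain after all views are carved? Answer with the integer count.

start: 6×6×6 = 216 voxels
carve view 1 (along y, XZ-mask fill 23/36): 138 voxels remain
carve view 2 (along z, XY-mask fill 24/36): 89 voxels remain

|visual hull| = 89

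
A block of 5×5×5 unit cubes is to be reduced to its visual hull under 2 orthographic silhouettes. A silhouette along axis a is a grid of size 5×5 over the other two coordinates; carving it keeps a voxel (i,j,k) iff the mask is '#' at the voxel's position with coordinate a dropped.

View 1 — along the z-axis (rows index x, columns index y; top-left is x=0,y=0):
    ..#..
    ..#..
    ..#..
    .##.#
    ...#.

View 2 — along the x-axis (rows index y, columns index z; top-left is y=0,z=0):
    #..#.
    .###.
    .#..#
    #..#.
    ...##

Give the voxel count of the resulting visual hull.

start: 5×5×5 = 125 voxels
V1 z: intersect with XY mask (7 set) -- 35 left
V2 x: intersect with YZ mask (11 set) -- 15 left

|visual hull| = 15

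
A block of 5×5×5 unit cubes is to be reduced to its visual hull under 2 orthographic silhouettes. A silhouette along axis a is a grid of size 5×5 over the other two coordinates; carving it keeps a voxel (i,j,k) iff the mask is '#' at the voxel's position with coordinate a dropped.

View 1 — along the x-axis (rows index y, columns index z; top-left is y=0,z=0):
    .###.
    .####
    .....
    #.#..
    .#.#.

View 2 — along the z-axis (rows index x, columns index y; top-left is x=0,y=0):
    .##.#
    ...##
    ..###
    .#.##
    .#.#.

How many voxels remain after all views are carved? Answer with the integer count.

start: 5×5×5 = 125 voxels
  1. axis=0 (YZ plane), |mask|=11  ⇒  voxels=55
  2. axis=2 (XY plane), |mask|=13  ⇒  voxels=28

remaining voxels: 28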